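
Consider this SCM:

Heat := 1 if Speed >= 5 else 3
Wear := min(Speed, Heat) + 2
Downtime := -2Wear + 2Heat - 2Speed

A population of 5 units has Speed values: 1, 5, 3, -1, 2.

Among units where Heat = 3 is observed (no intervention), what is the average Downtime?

Observing Heat=3 restricts to units where Heat's equation naturally yields 3: Speed ∈ {1, 3, -1, 2}. In that subpopulation Downtime = -2, -10, 6, -6, mean -3.

-3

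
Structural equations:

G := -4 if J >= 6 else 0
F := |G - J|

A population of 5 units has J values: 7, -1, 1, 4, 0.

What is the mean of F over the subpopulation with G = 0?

Conditioning on G=0 selects the 4 unit(s) with J ∈ {-1, 1, 4, 0}. Their F values: 1, 1, 4, 0. Mean = 1.5.

1.5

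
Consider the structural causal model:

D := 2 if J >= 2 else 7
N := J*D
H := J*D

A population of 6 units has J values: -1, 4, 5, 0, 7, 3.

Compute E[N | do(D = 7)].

21

The intervention sets D=7 in all 6 units regardless of J. Recomputing N per unit gives -7, 28, 35, 0, 49, 21; average 21.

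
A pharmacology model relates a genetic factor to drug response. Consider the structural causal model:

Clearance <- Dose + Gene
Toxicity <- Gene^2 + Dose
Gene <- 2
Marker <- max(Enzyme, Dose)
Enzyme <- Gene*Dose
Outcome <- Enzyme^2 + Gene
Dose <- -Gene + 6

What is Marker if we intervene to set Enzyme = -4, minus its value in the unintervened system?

-4

The intervention breaks the incoming arrows to Enzyme: Enzyme <- Gene*Dose no longer applies, and Enzyme = -4.
Dose = -Gene + 6  [with Gene=2]  = 4
Marker = max(Enzyme, Dose)  [with Enzyme=-4, Dose=4]  = 4
Without intervention: Dose = -Gene + 6  [with Gene=2]  = 4; Enzyme = Gene*Dose  [with Gene=2, Dose=4]  = 8; Marker = max(Enzyme, Dose)  [with Enzyme=8, Dose=4]  = 8.
Change = 4 − 8 = -4.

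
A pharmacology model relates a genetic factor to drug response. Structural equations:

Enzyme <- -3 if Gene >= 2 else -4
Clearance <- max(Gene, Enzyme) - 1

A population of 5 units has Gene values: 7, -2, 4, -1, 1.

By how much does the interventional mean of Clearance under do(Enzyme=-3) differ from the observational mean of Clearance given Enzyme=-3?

-3.7

Every unit gets Enzyme=-3 under the intervention. Clearance values become 6, -3, 3, -2, 0; E[Clearance|do(Enzyme=-3)] = 0.8.
Conditioning on Enzyme=-3 selects the 2 unit(s) with Gene ∈ {7, 4}. Their Clearance values: 6, 3. Mean = 4.5.
Difference = 0.8 − 4.5 = -3.7.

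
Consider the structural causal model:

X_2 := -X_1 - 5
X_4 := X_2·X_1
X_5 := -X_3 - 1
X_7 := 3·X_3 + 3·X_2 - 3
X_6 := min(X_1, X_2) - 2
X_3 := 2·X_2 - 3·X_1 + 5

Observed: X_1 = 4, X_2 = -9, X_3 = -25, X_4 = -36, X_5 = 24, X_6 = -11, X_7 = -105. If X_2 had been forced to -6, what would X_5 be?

do(X_2=-6) replaces the equation X_2 := -X_1 - 5 with the constant X_2 = -6.
X_3 = 2·X_2 - 3·X_1 + 5  [with X_2=-6, X_1=4]  = -19
X_5 = -X_3 - 1  [with X_3=-19]  = 18

18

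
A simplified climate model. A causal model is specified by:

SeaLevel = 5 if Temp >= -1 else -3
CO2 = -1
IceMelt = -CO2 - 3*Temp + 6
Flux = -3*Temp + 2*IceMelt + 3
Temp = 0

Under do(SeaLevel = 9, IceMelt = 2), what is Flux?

The joint intervention fixes SeaLevel = 9, IceMelt = 2, removing each variable's own equation.
Flux = -3*Temp + 2*IceMelt + 3  [with Temp=0, IceMelt=2]  = 7

7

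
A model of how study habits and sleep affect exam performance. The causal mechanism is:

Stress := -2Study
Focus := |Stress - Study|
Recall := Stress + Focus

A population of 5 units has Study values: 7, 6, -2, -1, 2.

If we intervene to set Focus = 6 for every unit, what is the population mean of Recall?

1.2

The intervention sets Focus=6 in all 5 units regardless of Study. Recomputing Recall per unit gives -8, -6, 10, 8, 2; average 1.2.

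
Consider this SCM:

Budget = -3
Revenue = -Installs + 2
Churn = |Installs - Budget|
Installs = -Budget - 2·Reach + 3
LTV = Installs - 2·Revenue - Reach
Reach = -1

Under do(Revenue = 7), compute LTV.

The intervention breaks the incoming arrows to Revenue: Revenue = -Installs + 2 no longer applies, and Revenue = 7.
Installs = -Budget - 2·Reach + 3  [with Budget=-3, Reach=-1]  = 8
LTV = Installs - 2·Revenue - Reach  [with Installs=8, Revenue=7, Reach=-1]  = -5

-5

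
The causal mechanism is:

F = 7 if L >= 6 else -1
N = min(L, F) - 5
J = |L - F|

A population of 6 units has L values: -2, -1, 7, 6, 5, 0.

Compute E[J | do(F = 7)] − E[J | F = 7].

4

Every unit gets F=7 under the intervention. J values become 9, 8, 0, 1, 2, 7; E[J|do(F=7)] = 4.5.
Observing F=7 restricts to units where F's equation naturally yields 7: L ∈ {7, 6}. In that subpopulation J = 0, 1, mean 0.5.
Difference = 4.5 − 0.5 = 4.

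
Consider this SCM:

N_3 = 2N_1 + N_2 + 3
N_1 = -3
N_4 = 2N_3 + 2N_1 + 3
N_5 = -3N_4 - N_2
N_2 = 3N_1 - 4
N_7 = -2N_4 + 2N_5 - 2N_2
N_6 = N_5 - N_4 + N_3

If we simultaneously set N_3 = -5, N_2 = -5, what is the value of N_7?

124

The joint intervention fixes N_3 = -5, N_2 = -5, removing each variable's own equation.
N_4 = 2N_3 + 2N_1 + 3  [with N_3=-5, N_1=-3]  = -13
N_5 = -3N_4 - N_2  [with N_4=-13, N_2=-5]  = 44
N_7 = -2N_4 + 2N_5 - 2N_2  [with N_4=-13, N_5=44, N_2=-5]  = 124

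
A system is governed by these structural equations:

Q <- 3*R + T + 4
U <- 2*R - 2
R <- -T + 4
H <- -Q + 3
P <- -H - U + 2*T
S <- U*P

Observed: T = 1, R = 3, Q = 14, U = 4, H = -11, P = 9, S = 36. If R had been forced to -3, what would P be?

Under do(R=-3), the mechanism R <- -T + 4 is discarded; R is fixed at -3.
Q = 3*R + T + 4  [with R=-3, T=1]  = -4
U = 2*R - 2  [with R=-3]  = -8
H = -Q + 3  [with Q=-4]  = 7
P = -H - U + 2*T  [with H=7, U=-8, T=1]  = 3

3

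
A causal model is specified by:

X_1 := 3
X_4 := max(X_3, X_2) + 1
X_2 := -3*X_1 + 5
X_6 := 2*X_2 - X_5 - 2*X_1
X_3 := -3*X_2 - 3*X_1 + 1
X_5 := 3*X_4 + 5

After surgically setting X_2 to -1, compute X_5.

do(X_2=-1) replaces the equation X_2 := -3*X_1 + 5 with the constant X_2 = -1.
X_3 = -3*X_2 - 3*X_1 + 1  [with X_2=-1, X_1=3]  = -5
X_4 = max(X_3, X_2) + 1  [with X_3=-5, X_2=-1]  = 0
X_5 = 3*X_4 + 5  [with X_4=0]  = 5

5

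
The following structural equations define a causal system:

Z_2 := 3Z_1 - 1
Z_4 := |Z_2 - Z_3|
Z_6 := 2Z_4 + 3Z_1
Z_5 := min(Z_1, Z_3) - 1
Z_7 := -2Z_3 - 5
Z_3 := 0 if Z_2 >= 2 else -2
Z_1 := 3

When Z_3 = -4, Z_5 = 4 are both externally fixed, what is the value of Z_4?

12

The joint intervention fixes Z_3 = -4, Z_5 = 4, removing each variable's own equation.
Z_2 = 3Z_1 - 1  [with Z_1=3]  = 8
Z_4 = |Z_2 - Z_3|  [with Z_2=8, Z_3=-4]  = 12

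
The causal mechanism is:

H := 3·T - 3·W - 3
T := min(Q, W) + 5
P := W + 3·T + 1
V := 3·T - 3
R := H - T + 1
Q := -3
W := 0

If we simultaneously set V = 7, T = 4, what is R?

6

The joint intervention fixes V = 7, T = 4, removing each variable's own equation.
H = 3·T - 3·W - 3  [with T=4, W=0]  = 9
R = H - T + 1  [with H=9, T=4]  = 6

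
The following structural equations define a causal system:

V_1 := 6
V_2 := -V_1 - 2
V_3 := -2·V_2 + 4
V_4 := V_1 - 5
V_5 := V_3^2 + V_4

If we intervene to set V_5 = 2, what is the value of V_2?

-8

Under do(V_5=2), the mechanism V_5 := V_3^2 + V_4 is discarded; V_5 is fixed at 2.
No directed path runs from V_5 to V_2, so V_2 keeps its natural value.
V_2 = -V_1 - 2  [with V_1=6]  = -8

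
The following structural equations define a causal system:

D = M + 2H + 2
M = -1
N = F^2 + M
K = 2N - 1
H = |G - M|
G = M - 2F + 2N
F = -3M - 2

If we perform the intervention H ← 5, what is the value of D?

Under do(H=5), the mechanism H = |G - M| is discarded; H is fixed at 5.
D = M + 2H + 2  [with M=-1, H=5]  = 11

11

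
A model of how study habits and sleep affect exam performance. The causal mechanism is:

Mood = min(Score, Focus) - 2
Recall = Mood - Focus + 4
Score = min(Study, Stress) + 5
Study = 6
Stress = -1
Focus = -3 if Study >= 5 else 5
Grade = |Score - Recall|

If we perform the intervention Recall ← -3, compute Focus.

-3

do(Recall=-3) replaces the equation Recall = Mood - Focus + 4 with the constant Recall = -3.
Focus is not downstream of the intervention, so its value is determined by the original equations.
Focus = -3 if Study >= 5 else 5  [with Study=6]  = -3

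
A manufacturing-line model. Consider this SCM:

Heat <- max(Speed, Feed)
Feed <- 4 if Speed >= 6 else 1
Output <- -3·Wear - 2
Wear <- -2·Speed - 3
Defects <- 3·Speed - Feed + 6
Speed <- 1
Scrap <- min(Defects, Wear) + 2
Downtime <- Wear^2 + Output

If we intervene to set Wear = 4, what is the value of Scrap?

6

Under do(Wear=4), the mechanism Wear <- -2·Speed - 3 is discarded; Wear is fixed at 4.
Feed = 4 if Speed >= 6 else 1  [with Speed=1]  = 1
Defects = 3·Speed - Feed + 6  [with Speed=1, Feed=1]  = 8
Scrap = min(Defects, Wear) + 2  [with Defects=8, Wear=4]  = 6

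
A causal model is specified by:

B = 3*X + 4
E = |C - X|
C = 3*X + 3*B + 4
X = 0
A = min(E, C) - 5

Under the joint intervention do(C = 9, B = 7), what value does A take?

4

Setting C = 9, B = 7 by intervention discards those variables' equations.
E = |C - X|  [with C=9, X=0]  = 9
A = min(E, C) - 5  [with E=9, C=9]  = 4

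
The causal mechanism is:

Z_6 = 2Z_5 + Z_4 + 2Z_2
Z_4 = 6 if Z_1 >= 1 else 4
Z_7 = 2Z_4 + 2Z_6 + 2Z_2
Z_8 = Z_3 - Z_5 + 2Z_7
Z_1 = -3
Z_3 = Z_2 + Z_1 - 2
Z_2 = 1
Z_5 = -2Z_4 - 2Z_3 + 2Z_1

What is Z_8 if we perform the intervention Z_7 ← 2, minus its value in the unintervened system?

8

do(Z_7=2) replaces the equation Z_7 = 2Z_4 + 2Z_6 + 2Z_2 with the constant Z_7 = 2.
Z_3 = Z_2 + Z_1 - 2  [with Z_2=1, Z_1=-3]  = -4
Z_4 = 6 if Z_1 >= 1 else 4  [with Z_1=-3]  = 4
Z_5 = -2Z_4 - 2Z_3 + 2Z_1  [with Z_4=4, Z_3=-4, Z_1=-3]  = -6
Z_8 = Z_3 - Z_5 + 2Z_7  [with Z_3=-4, Z_5=-6, Z_7=2]  = 6
Without intervention: Z_3 = Z_2 + Z_1 - 2  [with Z_2=1, Z_1=-3]  = -4; Z_4 = 6 if Z_1 >= 1 else 4  [with Z_1=-3]  = 4; Z_5 = -2Z_4 - 2Z_3 + 2Z_1  [with Z_4=4, Z_3=-4, Z_1=-3]  = -6; Z_6 = 2Z_5 + Z_4 + 2Z_2  [with Z_5=-6, Z_4=4, Z_2=1]  = -6; Z_7 = 2Z_4 + 2Z_6 + 2Z_2  [with Z_4=4, Z_6=-6, Z_2=1]  = -2; Z_8 = Z_3 - Z_5 + 2Z_7  [with Z_3=-4, Z_5=-6, Z_7=-2]  = -2.
Change = 6 − (-2) = 8.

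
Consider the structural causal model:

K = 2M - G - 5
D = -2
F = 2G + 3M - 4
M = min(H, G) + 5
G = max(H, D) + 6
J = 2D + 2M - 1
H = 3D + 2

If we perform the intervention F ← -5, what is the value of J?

Intervening sets F = -5 and removes its equation (F = 2G + 3M - 4).
No directed path runs from F to J, so J keeps its natural value.
H = 3D + 2  [with D=-2]  = -4
G = max(H, D) + 6  [with H=-4, D=-2]  = 4
M = min(H, G) + 5  [with H=-4, G=4]  = 1
J = 2D + 2M - 1  [with D=-2, M=1]  = -3

-3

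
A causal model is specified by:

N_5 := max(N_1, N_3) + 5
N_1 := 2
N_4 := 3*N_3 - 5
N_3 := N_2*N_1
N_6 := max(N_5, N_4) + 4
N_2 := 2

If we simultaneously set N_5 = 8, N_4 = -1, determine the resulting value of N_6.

12

Setting N_5 = 8, N_4 = -1 by intervention discards those variables' equations.
N_6 = max(N_5, N_4) + 4  [with N_5=8, N_4=-1]  = 12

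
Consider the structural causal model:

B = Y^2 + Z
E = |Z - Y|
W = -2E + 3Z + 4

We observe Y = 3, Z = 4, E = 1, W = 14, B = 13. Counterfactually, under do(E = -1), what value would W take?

The intervention breaks the incoming arrows to E: E = |Z - Y| no longer applies, and E = -1.
W = -2E + 3Z + 4  [with E=-1, Z=4]  = 18

18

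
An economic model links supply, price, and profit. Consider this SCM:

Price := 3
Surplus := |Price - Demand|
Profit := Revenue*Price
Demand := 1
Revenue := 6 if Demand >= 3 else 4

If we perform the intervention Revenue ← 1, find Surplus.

2

do(Revenue=1) replaces the equation Revenue := 6 if Demand >= 3 else 4 with the constant Revenue = 1.
Surplus is not downstream of the intervention, so its value is determined by the original equations.
Surplus = |Price - Demand|  [with Price=3, Demand=1]  = 2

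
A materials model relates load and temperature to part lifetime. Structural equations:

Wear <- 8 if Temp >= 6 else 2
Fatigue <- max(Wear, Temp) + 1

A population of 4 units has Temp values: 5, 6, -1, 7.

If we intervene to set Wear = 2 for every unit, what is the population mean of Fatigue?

Every unit gets Wear=2 under the intervention. Fatigue values become 6, 7, 3, 8; E[Fatigue|do(Wear=2)] = 6.

6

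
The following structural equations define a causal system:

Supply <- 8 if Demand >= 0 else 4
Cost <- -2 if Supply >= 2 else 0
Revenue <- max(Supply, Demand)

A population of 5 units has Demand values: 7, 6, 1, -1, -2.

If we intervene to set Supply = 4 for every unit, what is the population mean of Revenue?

Every unit gets Supply=4 under the intervention. Revenue values become 7, 6, 4, 4, 4; E[Revenue|do(Supply=4)] = 5.

5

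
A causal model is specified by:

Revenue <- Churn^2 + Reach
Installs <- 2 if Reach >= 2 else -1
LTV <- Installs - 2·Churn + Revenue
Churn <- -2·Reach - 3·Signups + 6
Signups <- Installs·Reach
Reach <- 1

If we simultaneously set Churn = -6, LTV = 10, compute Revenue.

37

Setting Churn = -6, LTV = 10 by intervention discards those variables' equations.
Revenue = Churn^2 + Reach  [with Churn=-6, Reach=1]  = 37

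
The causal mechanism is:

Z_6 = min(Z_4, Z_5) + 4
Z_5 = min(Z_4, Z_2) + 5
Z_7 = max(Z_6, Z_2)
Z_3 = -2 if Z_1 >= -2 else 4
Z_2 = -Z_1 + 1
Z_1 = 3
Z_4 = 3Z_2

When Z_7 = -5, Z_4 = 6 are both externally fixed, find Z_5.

Under do(Z_7 = -5, Z_4 = 6), each intervened variable's structural equation is replaced by its fixed value.
Z_2 = -Z_1 + 1  [with Z_1=3]  = -2
Z_5 = min(Z_4, Z_2) + 5  [with Z_4=6, Z_2=-2]  = 3

3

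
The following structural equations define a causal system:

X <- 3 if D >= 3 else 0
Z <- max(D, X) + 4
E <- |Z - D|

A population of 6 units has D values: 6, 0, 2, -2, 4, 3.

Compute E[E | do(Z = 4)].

Every unit gets Z=4 under the intervention. E values become 2, 4, 2, 6, 0, 1; E[E|do(Z=4)] = 2.5.

2.5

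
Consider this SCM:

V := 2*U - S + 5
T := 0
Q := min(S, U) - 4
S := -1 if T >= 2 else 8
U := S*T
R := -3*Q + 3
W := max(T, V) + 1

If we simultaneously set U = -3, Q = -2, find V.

Setting U = -3, Q = -2 by intervention discards those variables' equations.
S = -1 if T >= 2 else 8  [with T=0]  = 8
V = 2*U - S + 5  [with U=-3, S=8]  = -9

-9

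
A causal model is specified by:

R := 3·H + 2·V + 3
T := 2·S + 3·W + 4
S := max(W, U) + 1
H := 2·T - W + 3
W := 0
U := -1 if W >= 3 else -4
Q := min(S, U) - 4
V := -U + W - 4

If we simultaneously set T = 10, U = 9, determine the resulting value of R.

Under do(T = 10, U = 9), each intervened variable's structural equation is replaced by its fixed value.
V = -U + W - 4  [with U=9, W=0]  = -13
H = 2·T - W + 3  [with T=10, W=0]  = 23
R = 3·H + 2·V + 3  [with H=23, V=-13]  = 46

46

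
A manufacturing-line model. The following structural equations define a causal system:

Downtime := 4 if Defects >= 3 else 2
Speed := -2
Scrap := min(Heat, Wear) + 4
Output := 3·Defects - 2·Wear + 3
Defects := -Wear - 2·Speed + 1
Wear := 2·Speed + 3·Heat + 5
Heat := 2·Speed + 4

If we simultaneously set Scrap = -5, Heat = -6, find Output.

103

The joint intervention fixes Scrap = -5, Heat = -6, removing each variable's own equation.
Wear = 2·Speed + 3·Heat + 5  [with Speed=-2, Heat=-6]  = -17
Defects = -Wear - 2·Speed + 1  [with Wear=-17, Speed=-2]  = 22
Output = 3·Defects - 2·Wear + 3  [with Defects=22, Wear=-17]  = 103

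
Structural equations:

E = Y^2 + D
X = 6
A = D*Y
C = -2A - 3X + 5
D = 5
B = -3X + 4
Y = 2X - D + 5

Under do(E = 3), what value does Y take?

12

do(E=3) replaces the equation E = Y^2 + D with the constant E = 3.
Y is not downstream of the intervention, so its value is determined by the original equations.
Y = 2X - D + 5  [with X=6, D=5]  = 12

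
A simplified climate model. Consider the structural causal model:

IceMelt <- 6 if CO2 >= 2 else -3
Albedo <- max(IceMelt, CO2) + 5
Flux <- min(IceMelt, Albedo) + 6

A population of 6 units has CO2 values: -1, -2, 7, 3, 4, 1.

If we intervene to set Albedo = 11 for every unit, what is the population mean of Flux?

7.5

do(Albedo=11) breaks Albedo's dependence on CO2. With Albedo=11 fixed, Flux across the units is 3, 3, 12, 12, 12, 3, mean 7.5.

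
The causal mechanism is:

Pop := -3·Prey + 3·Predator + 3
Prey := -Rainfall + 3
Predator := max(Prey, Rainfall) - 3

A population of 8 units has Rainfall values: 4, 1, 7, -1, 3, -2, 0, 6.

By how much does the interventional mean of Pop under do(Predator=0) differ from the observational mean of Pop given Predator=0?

2.25

do(Predator=0) breaks Predator's dependence on Rainfall. With Predator=0 fixed, Pop across the units is 6, -3, 15, -9, 3, -12, -6, 12, mean 0.75.
E[Pop|Predator=0] averages over only the 2 units with Predator=0 (Rainfall = 3, 0): Pop = 3, -6, mean -1.5.
Difference = 0.75 − (-1.5) = 2.25.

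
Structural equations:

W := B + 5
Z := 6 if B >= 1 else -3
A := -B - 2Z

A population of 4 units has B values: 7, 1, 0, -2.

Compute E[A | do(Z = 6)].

do(Z=6) breaks Z's dependence on B. With Z=6 fixed, A across the units is -19, -13, -12, -10, mean -13.5.

-13.5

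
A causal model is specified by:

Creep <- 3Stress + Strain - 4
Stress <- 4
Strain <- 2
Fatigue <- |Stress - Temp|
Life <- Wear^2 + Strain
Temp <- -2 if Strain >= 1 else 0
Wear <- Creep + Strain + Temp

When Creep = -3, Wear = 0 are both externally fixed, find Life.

2

Under do(Creep = -3, Wear = 0), each intervened variable's structural equation is replaced by its fixed value.
Life = Wear^2 + Strain  [with Wear=0, Strain=2]  = 2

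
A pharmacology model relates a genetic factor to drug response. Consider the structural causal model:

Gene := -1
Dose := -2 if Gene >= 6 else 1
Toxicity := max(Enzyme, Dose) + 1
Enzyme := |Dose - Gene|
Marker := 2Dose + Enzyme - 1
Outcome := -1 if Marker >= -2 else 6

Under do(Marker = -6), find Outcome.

Under do(Marker=-6), the mechanism Marker := 2Dose + Enzyme - 1 is discarded; Marker is fixed at -6.
Outcome = -1 if Marker >= -2 else 6  [with Marker=-6]  = 6

6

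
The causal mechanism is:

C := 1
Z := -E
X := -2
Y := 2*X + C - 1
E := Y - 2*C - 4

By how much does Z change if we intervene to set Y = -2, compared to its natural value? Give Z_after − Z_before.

-2

do(Y=-2) replaces the equation Y := 2*X + C - 1 with the constant Y = -2.
E = Y - 2*C - 4  [with Y=-2, C=1]  = -8
Z = -E  [with E=-8]  = 8
Without intervention: Y = 2*X + C - 1  [with X=-2, C=1]  = -4; E = Y - 2*C - 4  [with Y=-4, C=1]  = -10; Z = -E  [with E=-10]  = 10.
Change = 8 − 10 = -2.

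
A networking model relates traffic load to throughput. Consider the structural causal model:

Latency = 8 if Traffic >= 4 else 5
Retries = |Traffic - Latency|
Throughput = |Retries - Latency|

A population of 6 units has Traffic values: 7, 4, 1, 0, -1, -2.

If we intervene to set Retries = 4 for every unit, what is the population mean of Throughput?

The intervention sets Retries=4 in all 6 units regardless of Traffic. Recomputing Throughput per unit gives 4, 4, 1, 1, 1, 1; average 2.

2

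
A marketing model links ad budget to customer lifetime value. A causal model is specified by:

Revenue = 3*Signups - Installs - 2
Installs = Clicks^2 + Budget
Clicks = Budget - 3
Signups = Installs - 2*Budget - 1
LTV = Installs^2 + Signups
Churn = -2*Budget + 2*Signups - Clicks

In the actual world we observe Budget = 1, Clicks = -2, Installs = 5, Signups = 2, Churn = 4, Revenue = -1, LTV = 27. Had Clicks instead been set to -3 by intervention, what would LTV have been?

Under do(Clicks=-3), the mechanism Clicks = Budget - 3 is discarded; Clicks is fixed at -3.
Installs = Clicks^2 + Budget  [with Clicks=-3, Budget=1]  = 10
Signups = Installs - 2*Budget - 1  [with Installs=10, Budget=1]  = 7
LTV = Installs^2 + Signups  [with Installs=10, Signups=7]  = 107

107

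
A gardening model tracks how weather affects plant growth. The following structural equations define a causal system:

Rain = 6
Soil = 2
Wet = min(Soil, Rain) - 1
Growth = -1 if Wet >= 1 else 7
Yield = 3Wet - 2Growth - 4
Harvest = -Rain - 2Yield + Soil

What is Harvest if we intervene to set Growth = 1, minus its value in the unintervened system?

Under do(Growth=1), the mechanism Growth = -1 if Wet >= 1 else 7 is discarded; Growth is fixed at 1.
Wet = min(Soil, Rain) - 1  [with Soil=2, Rain=6]  = 1
Yield = 3Wet - 2Growth - 4  [with Wet=1, Growth=1]  = -3
Harvest = -Rain - 2Yield + Soil  [with Rain=6, Yield=-3, Soil=2]  = 2
Without intervention: Wet = min(Soil, Rain) - 1  [with Soil=2, Rain=6]  = 1; Growth = -1 if Wet >= 1 else 7  [with Wet=1]  = -1; Yield = 3Wet - 2Growth - 4  [with Wet=1, Growth=-1]  = 1; Harvest = -Rain - 2Yield + Soil  [with Rain=6, Yield=1, Soil=2]  = -6.
Change = 2 − (-6) = 8.

8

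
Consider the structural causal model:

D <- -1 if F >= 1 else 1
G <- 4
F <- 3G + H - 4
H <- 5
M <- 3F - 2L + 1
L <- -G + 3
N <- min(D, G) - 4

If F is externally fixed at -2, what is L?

The intervention breaks the incoming arrows to F: F <- 3G + H - 4 no longer applies, and F = -2.
L is not downstream of the intervention, so its value is determined by the original equations.
L = -G + 3  [with G=4]  = -1

-1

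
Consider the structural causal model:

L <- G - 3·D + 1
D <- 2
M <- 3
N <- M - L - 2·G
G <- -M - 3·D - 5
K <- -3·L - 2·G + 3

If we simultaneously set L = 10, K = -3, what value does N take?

21

The joint intervention fixes L = 10, K = -3, removing each variable's own equation.
G = -M - 3·D - 5  [with M=3, D=2]  = -14
N = M - L - 2·G  [with M=3, L=10, G=-14]  = 21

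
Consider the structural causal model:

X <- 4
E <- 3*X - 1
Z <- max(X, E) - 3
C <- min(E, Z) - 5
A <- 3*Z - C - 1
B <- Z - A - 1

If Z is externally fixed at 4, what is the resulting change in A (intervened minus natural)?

do(Z=4) replaces the equation Z <- max(X, E) - 3 with the constant Z = 4.
E = 3*X - 1  [with X=4]  = 11
C = min(E, Z) - 5  [with E=11, Z=4]  = -1
A = 3*Z - C - 1  [with Z=4, C=-1]  = 12
Without intervention: E = 3*X - 1  [with X=4]  = 11; Z = max(X, E) - 3  [with X=4, E=11]  = 8; C = min(E, Z) - 5  [with E=11, Z=8]  = 3; A = 3*Z - C - 1  [with Z=8, C=3]  = 20.
Change = 12 − 20 = -8.

-8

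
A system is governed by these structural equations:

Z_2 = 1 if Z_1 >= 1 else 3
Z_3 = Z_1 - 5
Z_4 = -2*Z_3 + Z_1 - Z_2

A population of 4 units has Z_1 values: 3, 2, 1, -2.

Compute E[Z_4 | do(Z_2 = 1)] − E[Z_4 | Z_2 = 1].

do(Z_2=1) breaks Z_2's dependence on Z_1. With Z_2=1 fixed, Z_4 across the units is 6, 7, 8, 11, mean 8.
E[Z_4|Z_2=1] averages over only the 3 units with Z_2=1 (Z_1 = 3, 2, 1): Z_4 = 6, 7, 8, mean 7.
Difference = 8 − 7 = 1.

1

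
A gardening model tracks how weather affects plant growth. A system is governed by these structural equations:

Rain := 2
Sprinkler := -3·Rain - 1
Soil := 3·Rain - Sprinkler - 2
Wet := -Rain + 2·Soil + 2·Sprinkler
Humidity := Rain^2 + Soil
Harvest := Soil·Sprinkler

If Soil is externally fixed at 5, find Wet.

-6

The intervention breaks the incoming arrows to Soil: Soil := 3·Rain - Sprinkler - 2 no longer applies, and Soil = 5.
Sprinkler = -3·Rain - 1  [with Rain=2]  = -7
Wet = -Rain + 2·Soil + 2·Sprinkler  [with Rain=2, Soil=5, Sprinkler=-7]  = -6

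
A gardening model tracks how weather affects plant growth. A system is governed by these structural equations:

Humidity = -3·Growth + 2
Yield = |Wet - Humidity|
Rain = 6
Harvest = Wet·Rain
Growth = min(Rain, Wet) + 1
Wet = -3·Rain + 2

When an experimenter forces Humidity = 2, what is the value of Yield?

Intervening sets Humidity = 2 and removes its equation (Humidity = -3·Growth + 2).
Wet = -3·Rain + 2  [with Rain=6]  = -16
Yield = |Wet - Humidity|  [with Wet=-16, Humidity=2]  = 18

18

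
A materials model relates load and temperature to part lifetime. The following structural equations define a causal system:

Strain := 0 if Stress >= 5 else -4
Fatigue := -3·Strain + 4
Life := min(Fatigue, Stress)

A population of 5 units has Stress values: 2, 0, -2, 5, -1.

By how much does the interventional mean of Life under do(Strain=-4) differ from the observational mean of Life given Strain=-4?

Under do(Strain=-4), Strain's equation is replaced by Strain=-4 for every unit. Per-unit Life: 2, 0, -2, 5, -1. Mean = 0.8.
Conditioning on Strain=-4 selects the 4 unit(s) with Stress ∈ {2, 0, -2, -1}. Their Life values: 2, 0, -2, -1. Mean = -0.25.
Difference = 0.8 − (-0.25) = 1.05.

1.05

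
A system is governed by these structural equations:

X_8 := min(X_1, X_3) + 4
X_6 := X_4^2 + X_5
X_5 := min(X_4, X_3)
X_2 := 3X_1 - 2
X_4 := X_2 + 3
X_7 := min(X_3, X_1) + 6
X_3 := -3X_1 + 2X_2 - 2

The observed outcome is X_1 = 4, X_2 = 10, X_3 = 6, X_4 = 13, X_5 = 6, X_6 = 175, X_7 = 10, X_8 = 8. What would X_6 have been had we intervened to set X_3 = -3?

166

The intervention breaks the incoming arrows to X_3: X_3 := -3X_1 + 2X_2 - 2 no longer applies, and X_3 = -3.
X_2 = 3X_1 - 2  [with X_1=4]  = 10
X_4 = X_2 + 3  [with X_2=10]  = 13
X_5 = min(X_4, X_3)  [with X_4=13, X_3=-3]  = -3
X_6 = X_4^2 + X_5  [with X_4=13, X_5=-3]  = 166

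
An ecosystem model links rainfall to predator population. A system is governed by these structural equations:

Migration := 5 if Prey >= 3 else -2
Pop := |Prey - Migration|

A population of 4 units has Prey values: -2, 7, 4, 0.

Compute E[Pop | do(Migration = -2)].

Under do(Migration=-2), Migration's equation is replaced by Migration=-2 for every unit. Per-unit Pop: 0, 9, 6, 2. Mean = 4.25.

4.25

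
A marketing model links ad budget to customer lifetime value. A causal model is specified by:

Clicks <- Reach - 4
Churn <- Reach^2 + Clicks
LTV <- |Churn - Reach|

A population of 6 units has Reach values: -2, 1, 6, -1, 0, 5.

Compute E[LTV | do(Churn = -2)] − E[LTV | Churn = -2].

2

The intervention sets Churn=-2 in all 6 units regardless of Reach. Recomputing LTV per unit gives 0, 3, 8, 1, 2, 7; average 3.5.
E[LTV|Churn=-2] averages over only the 2 units with Churn=-2 (Reach = -2, 1): LTV = 0, 3, mean 1.5.
Difference = 3.5 − 1.5 = 2.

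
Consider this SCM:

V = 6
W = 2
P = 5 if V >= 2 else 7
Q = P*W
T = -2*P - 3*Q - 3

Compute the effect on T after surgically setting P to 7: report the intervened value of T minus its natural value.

-16

do(P=7) replaces the equation P = 5 if V >= 2 else 7 with the constant P = 7.
Q = P*W  [with P=7, W=2]  = 14
T = -2*P - 3*Q - 3  [with P=7, Q=14]  = -59
Without intervention: P = 5 if V >= 2 else 7  [with V=6]  = 5; Q = P*W  [with P=5, W=2]  = 10; T = -2*P - 3*Q - 3  [with P=5, Q=10]  = -43.
Change = -59 − (-43) = -16.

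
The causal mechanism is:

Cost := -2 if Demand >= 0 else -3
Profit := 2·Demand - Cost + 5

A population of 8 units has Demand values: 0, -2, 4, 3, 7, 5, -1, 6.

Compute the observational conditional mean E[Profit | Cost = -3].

Observing Cost=-3 restricts to units where Cost's equation naturally yields -3: Demand ∈ {-2, -1}. In that subpopulation Profit = 4, 6, mean 5.

5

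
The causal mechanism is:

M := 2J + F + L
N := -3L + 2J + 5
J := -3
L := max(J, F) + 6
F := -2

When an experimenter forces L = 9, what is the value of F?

Under do(L=9), the mechanism L := max(J, F) + 6 is discarded; L is fixed at 9.
Since F is not a descendant of the intervened variable, it is unaffected.

-2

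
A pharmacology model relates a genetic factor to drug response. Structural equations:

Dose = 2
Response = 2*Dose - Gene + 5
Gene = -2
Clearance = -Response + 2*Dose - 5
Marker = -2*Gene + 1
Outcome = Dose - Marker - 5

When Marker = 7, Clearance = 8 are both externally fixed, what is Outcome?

-10

Setting Marker = 7, Clearance = 8 by intervention discards those variables' equations.
Outcome = Dose - Marker - 5  [with Dose=2, Marker=7]  = -10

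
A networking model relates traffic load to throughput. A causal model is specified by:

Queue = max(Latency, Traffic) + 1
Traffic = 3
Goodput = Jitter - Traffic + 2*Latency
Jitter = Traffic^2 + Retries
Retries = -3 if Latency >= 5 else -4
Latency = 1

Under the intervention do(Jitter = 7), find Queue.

do(Jitter=7) replaces the equation Jitter = Traffic^2 + Retries with the constant Jitter = 7.
Queue is not downstream of the intervention, so its value is determined by the original equations.
Queue = max(Latency, Traffic) + 1  [with Latency=1, Traffic=3]  = 4

4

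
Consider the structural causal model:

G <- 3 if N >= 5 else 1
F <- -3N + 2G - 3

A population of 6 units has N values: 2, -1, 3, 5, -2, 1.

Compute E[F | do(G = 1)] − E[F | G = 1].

The intervention sets G=1 in all 6 units regardless of N. Recomputing F per unit gives -7, 2, -10, -16, 5, -4; average -5.
Conditioning on G=1 selects the 5 unit(s) with N ∈ {2, -1, 3, -2, 1}. Their F values: -7, 2, -10, 5, -4. Mean = -2.8.
Difference = -5 − (-2.8) = -2.2.

-2.2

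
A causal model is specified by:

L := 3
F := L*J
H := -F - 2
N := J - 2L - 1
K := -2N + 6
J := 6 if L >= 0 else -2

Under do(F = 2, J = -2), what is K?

24

Setting F = 2, J = -2 by intervention discards those variables' equations.
N = J - 2L - 1  [with J=-2, L=3]  = -9
K = -2N + 6  [with N=-9]  = 24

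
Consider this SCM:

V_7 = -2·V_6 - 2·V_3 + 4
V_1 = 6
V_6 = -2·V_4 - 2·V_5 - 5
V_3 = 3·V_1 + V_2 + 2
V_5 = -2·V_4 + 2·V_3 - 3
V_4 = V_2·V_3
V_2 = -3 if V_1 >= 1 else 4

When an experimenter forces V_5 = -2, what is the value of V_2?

Under do(V_5=-2), the mechanism V_5 = -2·V_4 + 2·V_3 - 3 is discarded; V_5 is fixed at -2.
No directed path runs from V_5 to V_2, so V_2 keeps its natural value.
V_2 = -3 if V_1 >= 1 else 4  [with V_1=6]  = -3

-3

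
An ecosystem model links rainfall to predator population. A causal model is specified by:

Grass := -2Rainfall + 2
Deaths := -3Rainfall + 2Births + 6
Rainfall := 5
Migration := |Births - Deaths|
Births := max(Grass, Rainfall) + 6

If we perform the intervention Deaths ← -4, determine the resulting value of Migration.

Intervening sets Deaths = -4 and removes its equation (Deaths := -3Rainfall + 2Births + 6).
Grass = -2Rainfall + 2  [with Rainfall=5]  = -8
Births = max(Grass, Rainfall) + 6  [with Grass=-8, Rainfall=5]  = 11
Migration = |Births - Deaths|  [with Births=11, Deaths=-4]  = 15

15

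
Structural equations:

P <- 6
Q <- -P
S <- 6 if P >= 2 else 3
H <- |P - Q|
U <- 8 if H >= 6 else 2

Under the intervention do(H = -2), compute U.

Intervening sets H = -2 and removes its equation (H <- |P - Q|).
U = 8 if H >= 6 else 2  [with H=-2]  = 2

2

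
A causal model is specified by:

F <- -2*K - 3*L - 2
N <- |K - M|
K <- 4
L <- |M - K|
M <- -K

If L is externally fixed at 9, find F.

do(L=9) replaces the equation L <- |M - K| with the constant L = 9.
F = -2*K - 3*L - 2  [with K=4, L=9]  = -37

-37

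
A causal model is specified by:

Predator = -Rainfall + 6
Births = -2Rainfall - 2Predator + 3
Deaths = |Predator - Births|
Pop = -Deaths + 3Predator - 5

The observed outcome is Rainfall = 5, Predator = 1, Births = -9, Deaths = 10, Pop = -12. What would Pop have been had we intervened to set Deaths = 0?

Intervening sets Deaths = 0 and removes its equation (Deaths = |Predator - Births|).
Predator = -Rainfall + 6  [with Rainfall=5]  = 1
Pop = -Deaths + 3Predator - 5  [with Deaths=0, Predator=1]  = -2

-2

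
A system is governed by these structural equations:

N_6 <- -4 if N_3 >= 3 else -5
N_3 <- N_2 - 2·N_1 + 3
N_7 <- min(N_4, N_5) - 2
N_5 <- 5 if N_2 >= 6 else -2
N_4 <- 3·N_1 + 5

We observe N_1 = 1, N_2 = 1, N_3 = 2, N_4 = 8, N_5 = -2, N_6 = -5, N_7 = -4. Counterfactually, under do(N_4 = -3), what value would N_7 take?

-5

The intervention breaks the incoming arrows to N_4: N_4 <- 3·N_1 + 5 no longer applies, and N_4 = -3.
N_5 = 5 if N_2 >= 6 else -2  [with N_2=1]  = -2
N_7 = min(N_4, N_5) - 2  [with N_4=-3, N_5=-2]  = -5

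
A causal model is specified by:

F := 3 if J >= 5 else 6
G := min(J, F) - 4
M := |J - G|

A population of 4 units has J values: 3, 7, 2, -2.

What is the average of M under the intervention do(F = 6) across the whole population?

4.25

Under do(F=6), F's equation is replaced by F=6 for every unit. Per-unit M: 4, 5, 4, 4. Mean = 4.25.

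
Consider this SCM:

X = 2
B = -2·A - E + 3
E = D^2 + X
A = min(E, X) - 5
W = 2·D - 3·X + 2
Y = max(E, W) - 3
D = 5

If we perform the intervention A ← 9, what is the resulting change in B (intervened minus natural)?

The intervention breaks the incoming arrows to A: A = min(E, X) - 5 no longer applies, and A = 9.
E = D^2 + X  [with D=5, X=2]  = 27
B = -2·A - E + 3  [with A=9, E=27]  = -42
Without intervention: E = D^2 + X  [with D=5, X=2]  = 27; A = min(E, X) - 5  [with E=27, X=2]  = -3; B = -2·A - E + 3  [with A=-3, E=27]  = -18.
Change = -42 − (-18) = -24.

-24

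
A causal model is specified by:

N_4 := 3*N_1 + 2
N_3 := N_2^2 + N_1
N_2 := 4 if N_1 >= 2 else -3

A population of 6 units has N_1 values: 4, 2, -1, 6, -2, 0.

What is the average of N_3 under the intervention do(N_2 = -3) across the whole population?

10.5

The intervention sets N_2=-3 in all 6 units regardless of N_1. Recomputing N_3 per unit gives 13, 11, 8, 15, 7, 9; average 10.5.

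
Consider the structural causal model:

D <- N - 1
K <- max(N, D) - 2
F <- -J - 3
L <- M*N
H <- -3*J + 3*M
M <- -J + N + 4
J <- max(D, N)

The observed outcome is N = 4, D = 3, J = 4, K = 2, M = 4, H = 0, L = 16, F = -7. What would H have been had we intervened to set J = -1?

The intervention breaks the incoming arrows to J: J <- max(D, N) no longer applies, and J = -1.
M = -J + N + 4  [with J=-1, N=4]  = 9
H = -3*J + 3*M  [with J=-1, M=9]  = 30

30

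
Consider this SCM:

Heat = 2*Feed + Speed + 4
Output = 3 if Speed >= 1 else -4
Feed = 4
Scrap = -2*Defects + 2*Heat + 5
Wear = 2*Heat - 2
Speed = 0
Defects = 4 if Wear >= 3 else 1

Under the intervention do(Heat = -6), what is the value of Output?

The intervention breaks the incoming arrows to Heat: Heat = 2*Feed + Speed + 4 no longer applies, and Heat = -6.
Output is not downstream of the intervention, so its value is determined by the original equations.
Output = 3 if Speed >= 1 else -4  [with Speed=0]  = -4

-4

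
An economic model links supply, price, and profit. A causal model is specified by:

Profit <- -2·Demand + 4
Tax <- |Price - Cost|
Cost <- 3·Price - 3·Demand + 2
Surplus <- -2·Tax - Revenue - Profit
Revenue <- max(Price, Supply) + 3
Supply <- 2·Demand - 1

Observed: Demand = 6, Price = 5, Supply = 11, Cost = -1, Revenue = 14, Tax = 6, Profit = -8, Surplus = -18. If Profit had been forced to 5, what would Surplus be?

-31

do(Profit=5) replaces the equation Profit <- -2·Demand + 4 with the constant Profit = 5.
Supply = 2·Demand - 1  [with Demand=6]  = 11
Cost = 3·Price - 3·Demand + 2  [with Price=5, Demand=6]  = -1
Revenue = max(Price, Supply) + 3  [with Price=5, Supply=11]  = 14
Tax = |Price - Cost|  [with Price=5, Cost=-1]  = 6
Surplus = -2·Tax - Revenue - Profit  [with Tax=6, Revenue=14, Profit=5]  = -31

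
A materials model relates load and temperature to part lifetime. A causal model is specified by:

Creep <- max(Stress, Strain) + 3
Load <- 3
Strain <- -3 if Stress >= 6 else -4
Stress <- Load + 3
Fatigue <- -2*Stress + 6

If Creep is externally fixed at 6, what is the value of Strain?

Under do(Creep=6), the mechanism Creep <- max(Stress, Strain) + 3 is discarded; Creep is fixed at 6.
Since Strain is not a descendant of the intervened variable, it is unaffected.
Stress = Load + 3  [with Load=3]  = 6
Strain = -3 if Stress >= 6 else -4  [with Stress=6]  = -3

-3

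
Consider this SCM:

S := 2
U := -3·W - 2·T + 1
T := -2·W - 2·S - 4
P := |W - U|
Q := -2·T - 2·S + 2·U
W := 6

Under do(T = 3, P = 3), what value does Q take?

-56

The joint intervention fixes T = 3, P = 3, removing each variable's own equation.
U = -3·W - 2·T + 1  [with W=6, T=3]  = -23
Q = -2·T - 2·S + 2·U  [with T=3, S=2, U=-23]  = -56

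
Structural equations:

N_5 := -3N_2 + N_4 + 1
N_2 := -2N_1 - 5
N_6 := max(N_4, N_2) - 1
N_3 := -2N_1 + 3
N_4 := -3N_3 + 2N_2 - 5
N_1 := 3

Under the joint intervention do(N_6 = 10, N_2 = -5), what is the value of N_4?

-6

Under do(N_6 = 10, N_2 = -5), each intervened variable's structural equation is replaced by its fixed value.
N_3 = -2N_1 + 3  [with N_1=3]  = -3
N_4 = -3N_3 + 2N_2 - 5  [with N_3=-3, N_2=-5]  = -6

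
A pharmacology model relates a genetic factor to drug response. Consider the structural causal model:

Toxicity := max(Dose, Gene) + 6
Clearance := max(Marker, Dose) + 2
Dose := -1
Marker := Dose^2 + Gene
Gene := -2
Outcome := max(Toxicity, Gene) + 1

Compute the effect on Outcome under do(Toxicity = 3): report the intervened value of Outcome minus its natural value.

-2

Under do(Toxicity=3), the mechanism Toxicity := max(Dose, Gene) + 6 is discarded; Toxicity is fixed at 3.
Outcome = max(Toxicity, Gene) + 1  [with Toxicity=3, Gene=-2]  = 4
Without intervention: Toxicity = max(Dose, Gene) + 6  [with Dose=-1, Gene=-2]  = 5; Outcome = max(Toxicity, Gene) + 1  [with Toxicity=5, Gene=-2]  = 6.
Change = 4 − 6 = -2.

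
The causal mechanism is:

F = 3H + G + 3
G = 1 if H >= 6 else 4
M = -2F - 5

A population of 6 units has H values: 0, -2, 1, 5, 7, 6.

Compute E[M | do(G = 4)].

-36

The intervention sets G=4 in all 6 units regardless of H. Recomputing M per unit gives -19, -7, -25, -49, -61, -55; average -36.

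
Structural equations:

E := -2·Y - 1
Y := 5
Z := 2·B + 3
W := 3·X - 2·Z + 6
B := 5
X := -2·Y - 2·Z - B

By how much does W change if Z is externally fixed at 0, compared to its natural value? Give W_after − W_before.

do(Z=0) replaces the equation Z := 2·B + 3 with the constant Z = 0.
X = -2·Y - 2·Z - B  [with Y=5, Z=0, B=5]  = -15
W = 3·X - 2·Z + 6  [with X=-15, Z=0]  = -39
Without intervention: Z = 2·B + 3  [with B=5]  = 13; X = -2·Y - 2·Z - B  [with Y=5, Z=13, B=5]  = -41; W = 3·X - 2·Z + 6  [with X=-41, Z=13]  = -143.
Change = -39 − (-143) = 104.

104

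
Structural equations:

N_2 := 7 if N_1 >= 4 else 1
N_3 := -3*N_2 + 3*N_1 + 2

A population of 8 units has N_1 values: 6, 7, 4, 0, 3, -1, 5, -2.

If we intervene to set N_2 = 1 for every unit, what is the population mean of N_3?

7.25

do(N_2=1) breaks N_2's dependence on N_1. With N_2=1 fixed, N_3 across the units is 17, 20, 11, -1, 8, -4, 14, -7, mean 7.25.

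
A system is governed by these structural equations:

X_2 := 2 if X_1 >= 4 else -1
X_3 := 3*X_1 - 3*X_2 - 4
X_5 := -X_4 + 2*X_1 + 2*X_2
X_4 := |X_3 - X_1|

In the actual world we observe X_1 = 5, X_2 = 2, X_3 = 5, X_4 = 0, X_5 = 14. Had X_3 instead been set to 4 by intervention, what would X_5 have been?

do(X_3=4) replaces the equation X_3 := 3*X_1 - 3*X_2 - 4 with the constant X_3 = 4.
X_2 = 2 if X_1 >= 4 else -1  [with X_1=5]  = 2
X_4 = |X_3 - X_1|  [with X_3=4, X_1=5]  = 1
X_5 = -X_4 + 2*X_1 + 2*X_2  [with X_4=1, X_1=5, X_2=2]  = 13

13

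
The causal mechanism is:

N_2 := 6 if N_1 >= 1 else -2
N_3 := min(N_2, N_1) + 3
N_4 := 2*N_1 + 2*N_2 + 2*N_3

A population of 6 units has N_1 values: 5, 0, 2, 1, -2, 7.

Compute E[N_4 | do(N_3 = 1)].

Under do(N_3=1), N_3's equation is replaced by N_3=1 for every unit. Per-unit N_4: 24, -2, 18, 16, -6, 28. Mean = 13.

13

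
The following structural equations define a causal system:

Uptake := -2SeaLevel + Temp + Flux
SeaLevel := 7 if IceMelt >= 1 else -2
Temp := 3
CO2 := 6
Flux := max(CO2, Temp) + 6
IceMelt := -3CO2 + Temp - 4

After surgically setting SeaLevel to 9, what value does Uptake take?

Under do(SeaLevel=9), the mechanism SeaLevel := 7 if IceMelt >= 1 else -2 is discarded; SeaLevel is fixed at 9.
Flux = max(CO2, Temp) + 6  [with CO2=6, Temp=3]  = 12
Uptake = -2SeaLevel + Temp + Flux  [with SeaLevel=9, Temp=3, Flux=12]  = -3

-3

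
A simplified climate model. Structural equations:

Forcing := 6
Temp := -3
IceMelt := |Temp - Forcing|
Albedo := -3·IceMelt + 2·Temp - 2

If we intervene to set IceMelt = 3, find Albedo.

-17

The intervention breaks the incoming arrows to IceMelt: IceMelt := |Temp - Forcing| no longer applies, and IceMelt = 3.
Albedo = -3·IceMelt + 2·Temp - 2  [with IceMelt=3, Temp=-3]  = -17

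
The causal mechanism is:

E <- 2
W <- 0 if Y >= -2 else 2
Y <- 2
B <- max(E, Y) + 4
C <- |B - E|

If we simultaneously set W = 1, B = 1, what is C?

1

Setting W = 1, B = 1 by intervention discards those variables' equations.
C = |B - E|  [with B=1, E=2]  = 1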